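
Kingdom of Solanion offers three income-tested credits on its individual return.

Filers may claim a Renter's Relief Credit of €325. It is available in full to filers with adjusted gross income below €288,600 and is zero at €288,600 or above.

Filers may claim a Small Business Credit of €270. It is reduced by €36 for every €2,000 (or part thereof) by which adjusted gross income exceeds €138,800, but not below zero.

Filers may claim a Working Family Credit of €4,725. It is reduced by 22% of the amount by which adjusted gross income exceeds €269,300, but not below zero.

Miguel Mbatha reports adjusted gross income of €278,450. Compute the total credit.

Renter's Relief Credit: €278,450 is below the €288,600 cutoff, so the full €325 applies.
Small Business Credit: income exceeds €138,800 by €139,650 → 70 increments × €36 = €2,520 ≥ base, so the credit is €0.
Working Family Credit: 22% of the €9,150 excess over €269,300 is €2,013; credit = €4,725 − €2,013 = €2,712.
Total: €325 + €0 + €2,712 = €3,037.

€3,037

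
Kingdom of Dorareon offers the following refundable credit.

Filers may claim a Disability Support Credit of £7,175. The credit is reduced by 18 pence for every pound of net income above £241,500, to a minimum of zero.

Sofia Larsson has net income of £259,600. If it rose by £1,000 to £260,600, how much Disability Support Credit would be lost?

At £259,600 — 18% of the £18,100 excess over £241,500 is £3,258; credit = £7,175 − £3,258 = £3,917.
At £260,600 — 18% of the £19,100 excess over £241,500 is £3,438; credit = £7,175 − £3,438 = £3,737.
Lost: £3,917 − £3,737 = £180.

£180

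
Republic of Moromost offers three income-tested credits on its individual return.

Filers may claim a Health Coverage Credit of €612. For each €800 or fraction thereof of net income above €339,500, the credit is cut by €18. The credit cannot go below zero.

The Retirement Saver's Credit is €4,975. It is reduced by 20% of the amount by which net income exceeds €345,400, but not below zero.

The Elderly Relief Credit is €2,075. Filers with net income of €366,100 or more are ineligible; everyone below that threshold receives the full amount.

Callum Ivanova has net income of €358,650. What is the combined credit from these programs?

Health Coverage Credit: income exceeds €339,500 by €19,150, which is 24 full-or-partial €800 increments; reduction = 24 × €18 = €432, leaving €180.
Retirement Saver's Credit: 20% of the €13,250 excess over €345,400 is €2,650; credit = €4,975 − €2,650 = €2,325.
Elderly Relief Credit: €358,650 is below the €366,100 cutoff, so the full €2,075 applies.
Total: €180 + €2,325 + €2,075 = €4,580.

€4,580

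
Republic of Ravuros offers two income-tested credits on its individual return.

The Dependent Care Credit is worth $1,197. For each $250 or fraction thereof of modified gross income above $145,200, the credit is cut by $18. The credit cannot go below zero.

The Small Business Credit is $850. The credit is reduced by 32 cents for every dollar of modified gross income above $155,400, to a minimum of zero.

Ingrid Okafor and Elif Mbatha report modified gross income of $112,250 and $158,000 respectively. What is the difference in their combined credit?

Ingrid ($112,250): Dependent Care Credit: $112,250 is at or below the $145,200 threshold, so the full $1,197 applies. Small Business Credit: $112,250 is at or below the $155,400 threshold, so the full $850 applies. total $1,197 + $850 = $2,047
Elif ($158,000): Dependent Care Credit: income exceeds $145,200 by $12,800, which is 52 full-or-partial $250 increments; reduction = 52 × $18 = $936, leaving $261. Small Business Credit: 32% of the $2,600 excess over $155,400 is $832; credit = $850 − $832 = $18. total $261 + $18 = $279
Difference: |$2,047 − $279| = $1,768.

$1,768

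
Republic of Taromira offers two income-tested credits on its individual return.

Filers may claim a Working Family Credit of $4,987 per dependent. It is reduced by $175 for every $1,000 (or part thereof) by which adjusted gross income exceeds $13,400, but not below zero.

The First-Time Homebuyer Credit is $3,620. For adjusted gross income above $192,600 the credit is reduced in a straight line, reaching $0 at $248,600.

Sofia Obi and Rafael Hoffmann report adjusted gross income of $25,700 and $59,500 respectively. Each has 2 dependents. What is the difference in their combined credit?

$5,950

Sofia ($25,700): Working Family Credit: base = 2 × $4,987 = $9,974. income exceeds $13,400 by $12,300, which is 13 full-or-partial $1,000 increments; reduction = 13 × $175 = $2,275, leaving $7,699. First-Time Homebuyer Credit: $25,700 is at or below the $192,600 threshold, so the full $3,620 applies. total $7,699 + $3,620 = $11,319
Rafael ($59,500): Working Family Credit: base = 2 × $4,987 = $9,974. income exceeds $13,400 by $46,100, which is 47 full-or-partial $1,000 increments; reduction = 47 × $175 = $8,225, leaving $1,749. First-Time Homebuyer Credit: $59,500 is at or below the $192,600 threshold, so the full $3,620 applies. total $1,749 + $3,620 = $5,369
Difference: |$11,319 − $5,369| = $5,950.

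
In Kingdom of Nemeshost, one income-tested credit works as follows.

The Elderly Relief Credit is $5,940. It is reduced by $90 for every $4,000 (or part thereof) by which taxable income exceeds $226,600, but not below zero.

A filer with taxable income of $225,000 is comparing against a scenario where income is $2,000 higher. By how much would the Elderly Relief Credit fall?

$90

At $225,000 — $225,000 is at or below the $226,600 threshold, so the full $5,940 applies.
At $227,000 — income exceeds $226,600 by $400, which is 1 full-or-partial $4,000 increment; reduction = 1 × $90 = $90, leaving $5,850.
Lost: $5,940 − $5,850 = $90.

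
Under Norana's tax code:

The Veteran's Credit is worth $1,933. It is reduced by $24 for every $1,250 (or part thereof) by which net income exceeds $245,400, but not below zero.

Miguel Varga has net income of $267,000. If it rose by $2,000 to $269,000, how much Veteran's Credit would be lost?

$24

At $267,000 — income exceeds $245,400 by $21,600, which is 18 full-or-partial $1,250 increments; reduction = 18 × $24 = $432, leaving $1,501.
At $269,000 — income exceeds $245,400 by $23,600, which is 19 full-or-partial $1,250 increments; reduction = 19 × $24 = $456, leaving $1,477.
Lost: $1,501 − $1,477 = $24.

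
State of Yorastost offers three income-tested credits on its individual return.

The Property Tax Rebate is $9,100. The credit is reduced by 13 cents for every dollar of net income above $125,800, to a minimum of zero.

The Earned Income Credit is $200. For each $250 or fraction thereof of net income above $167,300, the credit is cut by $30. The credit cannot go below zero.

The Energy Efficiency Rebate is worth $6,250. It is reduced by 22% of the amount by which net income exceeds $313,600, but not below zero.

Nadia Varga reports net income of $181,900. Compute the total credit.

$8,057

Property Tax Rebate: 13% of the $56,100 excess over $125,800 is $7,293; credit = $9,100 − $7,293 = $1,807.
Earned Income Credit: income exceeds $167,300 by $14,600 → 59 increments × $30 = $1,770 ≥ base, so the credit is $0.
Energy Efficiency Rebate: $181,900 is at or below the $313,600 threshold, so the full $6,250 applies.
Total: $1,807 + $0 + $6,250 = $8,057.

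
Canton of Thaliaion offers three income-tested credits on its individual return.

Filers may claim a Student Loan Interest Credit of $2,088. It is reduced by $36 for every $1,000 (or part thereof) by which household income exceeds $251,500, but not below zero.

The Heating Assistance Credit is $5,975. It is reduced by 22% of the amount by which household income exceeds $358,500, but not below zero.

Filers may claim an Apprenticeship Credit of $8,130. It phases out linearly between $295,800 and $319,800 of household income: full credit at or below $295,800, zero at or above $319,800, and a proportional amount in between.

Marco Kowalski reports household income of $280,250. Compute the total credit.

Student Loan Interest Credit: income exceeds $251,500 by $28,750, which is 29 full-or-partial $1,000 increments; reduction = 29 × $36 = $1,044, leaving $1,044.
Heating Assistance Credit: $280,250 is at or below the $358,500 threshold, so the full $5,975 applies.
Apprenticeship Credit: $280,250 is at or below the $295,800 threshold, so the full $8,130 applies.
Total: $1,044 + $5,975 + $8,130 = $15,149.

$15,149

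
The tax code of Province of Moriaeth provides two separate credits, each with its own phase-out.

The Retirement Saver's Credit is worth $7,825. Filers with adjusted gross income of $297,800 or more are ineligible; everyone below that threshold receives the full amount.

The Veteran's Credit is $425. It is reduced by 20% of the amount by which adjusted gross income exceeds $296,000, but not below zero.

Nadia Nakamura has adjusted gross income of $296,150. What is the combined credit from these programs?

$8,220

Retirement Saver's Credit: $296,150 is below the $297,800 cutoff, so the full $7,825 applies.
Veteran's Credit: 20% of the $150 excess over $296,000 is $30; credit = $425 − $30 = $395.
Total: $7,825 + $395 = $8,220.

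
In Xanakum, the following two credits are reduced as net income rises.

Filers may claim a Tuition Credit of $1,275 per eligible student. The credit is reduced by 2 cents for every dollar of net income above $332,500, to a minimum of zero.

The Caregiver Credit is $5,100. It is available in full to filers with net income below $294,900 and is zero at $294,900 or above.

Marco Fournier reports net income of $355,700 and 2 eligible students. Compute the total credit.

$2,086

Tuition Credit: base = 2 × $1,275 = $2,550. 2% of the $23,200 excess over $332,500 is $464; credit = $2,550 − $464 = $2,086.
Caregiver Credit: $355,700 meets or exceeds the $294,900 cutoff, so the credit is $0.
Total: $2,086 + $0 = $2,086.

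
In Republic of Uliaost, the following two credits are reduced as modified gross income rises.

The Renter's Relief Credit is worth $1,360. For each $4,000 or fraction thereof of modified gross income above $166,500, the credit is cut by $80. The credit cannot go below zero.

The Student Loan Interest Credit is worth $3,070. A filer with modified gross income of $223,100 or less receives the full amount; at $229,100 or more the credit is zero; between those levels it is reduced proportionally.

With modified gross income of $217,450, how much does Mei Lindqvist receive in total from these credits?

$3,390

Renter's Relief Credit: income exceeds $166,500 by $50,950, which is 13 full-or-partial $4,000 increments; reduction = 13 × $80 = $1,040, leaving $320.
Student Loan Interest Credit: $217,450 is at or below the $223,100 threshold, so the full $3,070 applies.
Total: $320 + $3,070 = $3,390.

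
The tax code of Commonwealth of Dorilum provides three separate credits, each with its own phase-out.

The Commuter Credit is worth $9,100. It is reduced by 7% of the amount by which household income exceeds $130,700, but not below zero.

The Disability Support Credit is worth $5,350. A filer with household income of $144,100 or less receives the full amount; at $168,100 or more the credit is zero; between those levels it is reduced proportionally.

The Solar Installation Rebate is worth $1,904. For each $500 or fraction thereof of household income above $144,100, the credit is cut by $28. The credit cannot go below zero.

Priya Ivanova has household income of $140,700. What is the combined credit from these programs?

$15,654

Commuter Credit: 7% of the $10,000 excess over $130,700 is $700; credit = $9,100 − $700 = $8,400.
Disability Support Credit: $140,700 is at or below the $144,100 threshold, so the full $5,350 applies.
Solar Installation Rebate: $140,700 is at or below the $144,100 threshold, so the full $1,904 applies.
Total: $8,400 + $5,350 + $1,904 = $15,654.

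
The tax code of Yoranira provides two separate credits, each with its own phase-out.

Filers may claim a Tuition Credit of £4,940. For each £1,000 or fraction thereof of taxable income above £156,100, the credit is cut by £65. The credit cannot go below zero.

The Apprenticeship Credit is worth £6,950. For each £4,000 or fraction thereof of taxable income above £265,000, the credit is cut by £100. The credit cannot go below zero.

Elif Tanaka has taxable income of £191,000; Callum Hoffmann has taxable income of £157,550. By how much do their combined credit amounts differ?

£2,145

Elif (£191,000): Tuition Credit: income exceeds £156,100 by £34,900, which is 35 full-or-partial £1,000 increments; reduction = 35 × £65 = £2,275, leaving £2,665. Apprenticeship Credit: £191,000 is at or below the £265,000 threshold, so the full £6,950 applies. total £2,665 + £6,950 = £9,615
Callum (£157,550): Tuition Credit: income exceeds £156,100 by £1,450, which is 2 full-or-partial £1,000 increments; reduction = 2 × £65 = £130, leaving £4,810. Apprenticeship Credit: £157,550 is at or below the £265,000 threshold, so the full £6,950 applies. total £4,810 + £6,950 = £11,760
Difference: |£9,615 − £11,760| = £2,145.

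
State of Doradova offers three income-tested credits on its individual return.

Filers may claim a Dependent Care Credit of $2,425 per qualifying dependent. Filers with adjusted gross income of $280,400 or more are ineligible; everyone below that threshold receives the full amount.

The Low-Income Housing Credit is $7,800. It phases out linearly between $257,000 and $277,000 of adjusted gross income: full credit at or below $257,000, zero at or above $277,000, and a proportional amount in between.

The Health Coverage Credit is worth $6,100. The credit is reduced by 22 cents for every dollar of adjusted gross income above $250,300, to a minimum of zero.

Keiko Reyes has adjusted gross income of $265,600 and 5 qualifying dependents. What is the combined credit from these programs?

$19,305

Dependent Care Credit: base = 5 × $2,425 = $12,125. $265,600 is below the $280,400 cutoff, so the full $12,125 applies.
Low-Income Housing Credit: $265,600 is $8,600 into a $20,000 phase-out range, leaving 11,400/20,000 of the credit: $7,800 × 11,400/20,000 = $4,446.
Health Coverage Credit: 22% of the $15,300 excess over $250,300 is $3,366; credit = $6,100 − $3,366 = $2,734.
Total: $12,125 + $4,446 + $2,734 = $19,305.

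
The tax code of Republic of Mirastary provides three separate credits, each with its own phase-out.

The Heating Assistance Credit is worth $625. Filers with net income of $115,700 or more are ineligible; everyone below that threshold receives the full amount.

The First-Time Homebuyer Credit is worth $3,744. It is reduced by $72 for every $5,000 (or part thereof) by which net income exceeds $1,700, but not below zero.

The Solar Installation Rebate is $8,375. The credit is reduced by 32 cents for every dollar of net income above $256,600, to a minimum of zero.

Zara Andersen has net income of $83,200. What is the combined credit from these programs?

Heating Assistance Credit: $83,200 is below the $115,700 cutoff, so the full $625 applies.
First-Time Homebuyer Credit: income exceeds $1,700 by $81,500, which is 17 full-or-partial $5,000 increments; reduction = 17 × $72 = $1,224, leaving $2,520.
Solar Installation Rebate: $83,200 is at or below the $256,600 threshold, so the full $8,375 applies.
Total: $625 + $2,520 + $8,375 = $11,520.

$11,520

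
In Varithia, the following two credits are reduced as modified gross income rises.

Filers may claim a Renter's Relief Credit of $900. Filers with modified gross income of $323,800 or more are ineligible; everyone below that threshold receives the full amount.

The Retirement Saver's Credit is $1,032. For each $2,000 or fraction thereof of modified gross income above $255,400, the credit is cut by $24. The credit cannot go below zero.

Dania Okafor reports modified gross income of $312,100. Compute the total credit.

$1,236

Renter's Relief Credit: $312,100 is below the $323,800 cutoff, so the full $900 applies.
Retirement Saver's Credit: income exceeds $255,400 by $56,700, which is 29 full-or-partial $2,000 increments; reduction = 29 × $24 = $696, leaving $336.
Total: $900 + $336 = $1,236.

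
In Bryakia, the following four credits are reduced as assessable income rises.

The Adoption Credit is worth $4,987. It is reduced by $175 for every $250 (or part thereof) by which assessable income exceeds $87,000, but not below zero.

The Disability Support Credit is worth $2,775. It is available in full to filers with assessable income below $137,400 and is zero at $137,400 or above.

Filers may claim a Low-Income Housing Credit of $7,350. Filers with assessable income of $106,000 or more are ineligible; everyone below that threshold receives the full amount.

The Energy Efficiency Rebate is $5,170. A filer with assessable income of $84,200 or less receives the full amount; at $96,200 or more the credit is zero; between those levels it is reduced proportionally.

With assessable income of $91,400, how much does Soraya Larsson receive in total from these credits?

$14,030

Adoption Credit: income exceeds $87,000 by $4,400, which is 18 full-or-partial $250 increments; reduction = 18 × $175 = $3,150, leaving $1,837.
Disability Support Credit: $91,400 is below the $137,400 cutoff, so the full $2,775 applies.
Low-Income Housing Credit: $91,400 is below the $106,000 cutoff, so the full $7,350 applies.
Energy Efficiency Rebate: $91,400 is $7,200 into a $12,000 phase-out range, leaving 4,800/12,000 of the credit: $5,170 × 4,800/12,000 = $2,068.
Total: $1,837 + $2,775 + $7,350 + $2,068 = $14,030.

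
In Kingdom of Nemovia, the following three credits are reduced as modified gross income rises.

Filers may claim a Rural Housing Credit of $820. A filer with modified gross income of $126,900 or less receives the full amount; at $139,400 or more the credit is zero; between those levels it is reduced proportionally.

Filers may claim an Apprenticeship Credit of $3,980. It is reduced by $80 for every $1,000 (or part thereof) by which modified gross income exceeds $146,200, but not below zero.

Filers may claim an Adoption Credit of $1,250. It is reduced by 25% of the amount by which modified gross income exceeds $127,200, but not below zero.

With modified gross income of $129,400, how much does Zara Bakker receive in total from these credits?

$5,336

Rural Housing Credit: $129,400 is $2,500 into a $12,500 phase-out range, leaving 10,000/12,500 of the credit: $820 × 10,000/12,500 = $656.
Apprenticeship Credit: $129,400 is at or below the $146,200 threshold, so the full $3,980 applies.
Adoption Credit: 25% of the $2,200 excess over $127,200 is $550; credit = $1,250 − $550 = $700.
Total: $656 + $3,980 + $700 = $5,336.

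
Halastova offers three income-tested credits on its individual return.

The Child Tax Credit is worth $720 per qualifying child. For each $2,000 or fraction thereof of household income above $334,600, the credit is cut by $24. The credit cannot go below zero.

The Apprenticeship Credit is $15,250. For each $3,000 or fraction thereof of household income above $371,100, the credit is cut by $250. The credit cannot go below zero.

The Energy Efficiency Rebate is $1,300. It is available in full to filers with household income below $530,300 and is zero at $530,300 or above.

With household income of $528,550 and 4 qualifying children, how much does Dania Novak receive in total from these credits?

Child Tax Credit: base = 4 × $720 = $2,880. income exceeds $334,600 by $193,950, which is 97 full-or-partial $2,000 increments; reduction = 97 × $24 = $2,328, leaving $552.
Apprenticeship Credit: income exceeds $371,100 by $157,450, which is 53 full-or-partial $3,000 increments; reduction = 53 × $250 = $13,250, leaving $2,000.
Energy Efficiency Rebate: $528,550 is below the $530,300 cutoff, so the full $1,300 applies.
Total: $552 + $2,000 + $1,300 = $3,852.

$3,852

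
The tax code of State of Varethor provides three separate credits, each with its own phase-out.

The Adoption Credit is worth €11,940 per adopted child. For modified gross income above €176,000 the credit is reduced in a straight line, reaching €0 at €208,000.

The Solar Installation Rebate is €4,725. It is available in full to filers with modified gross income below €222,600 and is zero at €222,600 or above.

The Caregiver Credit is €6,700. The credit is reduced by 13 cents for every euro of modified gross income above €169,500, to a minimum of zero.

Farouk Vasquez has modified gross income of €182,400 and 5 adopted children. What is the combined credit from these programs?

Adoption Credit: base = 5 × €11,940 = €59,700. €182,400 is €6,400 into a €32,000 phase-out range, leaving 25,600/32,000 of the credit: €59,700 × 25,600/32,000 = €47,760.
Solar Installation Rebate: €182,400 is below the €222,600 cutoff, so the full €4,725 applies.
Caregiver Credit: 13% of the €12,900 excess over €169,500 is €1,677; credit = €6,700 − €1,677 = €5,023.
Total: €47,760 + €4,725 + €5,023 = €57,508.

€57,508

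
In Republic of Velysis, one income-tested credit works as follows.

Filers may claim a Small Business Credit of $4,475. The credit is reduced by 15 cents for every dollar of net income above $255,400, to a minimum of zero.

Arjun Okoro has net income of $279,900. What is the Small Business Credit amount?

Small Business Credit: 15% of the $24,500 excess over $255,400 is $3,675; credit = $4,475 − $3,675 = $800.

$800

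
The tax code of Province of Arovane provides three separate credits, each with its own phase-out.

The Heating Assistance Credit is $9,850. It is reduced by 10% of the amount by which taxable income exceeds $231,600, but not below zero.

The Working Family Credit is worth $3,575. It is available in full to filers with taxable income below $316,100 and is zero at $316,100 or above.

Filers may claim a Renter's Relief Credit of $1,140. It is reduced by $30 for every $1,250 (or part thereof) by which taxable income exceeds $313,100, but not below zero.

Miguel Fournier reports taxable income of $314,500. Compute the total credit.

Heating Assistance Credit: 10% of the $82,900 excess over $231,600 is $8,290; credit = $9,850 − $8,290 = $1,560.
Working Family Credit: $314,500 is below the $316,100 cutoff, so the full $3,575 applies.
Renter's Relief Credit: income exceeds $313,100 by $1,400, which is 2 full-or-partial $1,250 increments; reduction = 2 × $30 = $60, leaving $1,080.
Total: $1,560 + $3,575 + $1,080 = $6,215.

$6,215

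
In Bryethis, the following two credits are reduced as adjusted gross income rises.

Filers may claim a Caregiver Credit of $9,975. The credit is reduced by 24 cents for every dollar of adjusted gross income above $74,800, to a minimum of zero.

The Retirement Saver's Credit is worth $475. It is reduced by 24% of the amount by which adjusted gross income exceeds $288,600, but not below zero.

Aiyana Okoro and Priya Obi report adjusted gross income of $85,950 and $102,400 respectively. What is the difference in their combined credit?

$3,948

Aiyana ($85,950): Caregiver Credit: 24% of the $11,150 excess over $74,800 is $2,676; credit = $9,975 − $2,676 = $7,299. Retirement Saver's Credit: $85,950 is at or below the $288,600 threshold, so the full $475 applies. total $7,299 + $475 = $7,774
Priya ($102,400): Caregiver Credit: 24% of the $27,600 excess over $74,800 is $6,624; credit = $9,975 − $6,624 = $3,351. Retirement Saver's Credit: $102,400 is at or below the $288,600 threshold, so the full $475 applies. total $3,351 + $475 = $3,826
Difference: |$7,774 − $3,826| = $3,948.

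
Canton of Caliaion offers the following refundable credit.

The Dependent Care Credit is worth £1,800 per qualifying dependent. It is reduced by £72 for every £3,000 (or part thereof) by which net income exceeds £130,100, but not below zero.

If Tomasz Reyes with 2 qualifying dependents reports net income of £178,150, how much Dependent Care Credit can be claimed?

Dependent Care Credit: base = 2 × £1,800 = £3,600. income exceeds £130,100 by £48,050, which is 17 full-or-partial £3,000 increments; reduction = 17 × £72 = £1,224, leaving £2,376.

£2,376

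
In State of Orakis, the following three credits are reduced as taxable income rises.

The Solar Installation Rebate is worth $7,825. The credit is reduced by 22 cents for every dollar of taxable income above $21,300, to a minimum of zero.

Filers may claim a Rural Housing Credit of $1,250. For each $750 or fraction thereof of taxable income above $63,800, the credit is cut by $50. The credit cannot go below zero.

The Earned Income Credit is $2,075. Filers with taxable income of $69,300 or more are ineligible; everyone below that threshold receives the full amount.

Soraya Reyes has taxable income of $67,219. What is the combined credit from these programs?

Solar Installation Rebate: 22% of the $45,919 excess over $21,300 is $10,102.18 ≥ base, so the credit is $0.
Rural Housing Credit: income exceeds $63,800 by $3,419, which is 5 full-or-partial $750 increments; reduction = 5 × $50 = $250, leaving $1,000.
Earned Income Credit: $67,219 is below the $69,300 cutoff, so the full $2,075 applies.
Total: $0 + $1,000 + $2,075 = $3,075.

$3,075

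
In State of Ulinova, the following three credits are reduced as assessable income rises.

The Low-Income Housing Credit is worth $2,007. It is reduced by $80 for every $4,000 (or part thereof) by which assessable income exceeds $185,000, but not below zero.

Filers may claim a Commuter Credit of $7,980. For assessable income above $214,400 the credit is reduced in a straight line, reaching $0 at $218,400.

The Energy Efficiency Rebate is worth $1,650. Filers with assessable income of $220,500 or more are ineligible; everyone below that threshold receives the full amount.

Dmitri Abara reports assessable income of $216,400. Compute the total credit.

Low-Income Housing Credit: income exceeds $185,000 by $31,400, which is 8 full-or-partial $4,000 increments; reduction = 8 × $80 = $640, leaving $1,367.
Commuter Credit: $216,400 is $2,000 into a $4,000 phase-out range, leaving 2,000/4,000 of the credit: $7,980 × 2,000/4,000 = $3,990.
Energy Efficiency Rebate: $216,400 is below the $220,500 cutoff, so the full $1,650 applies.
Total: $1,367 + $3,990 + $1,650 = $7,007.

$7,007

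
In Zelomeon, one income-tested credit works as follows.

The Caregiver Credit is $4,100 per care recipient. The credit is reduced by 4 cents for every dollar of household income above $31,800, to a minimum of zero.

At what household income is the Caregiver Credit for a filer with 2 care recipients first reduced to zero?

Full credit = 2 × $4,100 = $8,200.
The credit falls by 4% of each dollar above $31,800, so it reaches zero when the excess is $8,200 / 4% = $205,000: income = $31,800 + $205,000 = $236,800.

$236,800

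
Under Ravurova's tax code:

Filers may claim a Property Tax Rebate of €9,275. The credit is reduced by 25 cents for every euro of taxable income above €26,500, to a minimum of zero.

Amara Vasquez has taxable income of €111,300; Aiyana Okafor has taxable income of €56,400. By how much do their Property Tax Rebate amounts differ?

€1,800

Amara (€111,300): Property Tax Rebate: 25% of the €84,800 excess over €26,500 is €21,200 ≥ base, so the credit is €0.
Aiyana (€56,400): Property Tax Rebate: 25% of the €29,900 excess over €26,500 is €7,475; credit = €9,275 − €7,475 = €1,800.
Difference: |€0 − €1,800| = €1,800.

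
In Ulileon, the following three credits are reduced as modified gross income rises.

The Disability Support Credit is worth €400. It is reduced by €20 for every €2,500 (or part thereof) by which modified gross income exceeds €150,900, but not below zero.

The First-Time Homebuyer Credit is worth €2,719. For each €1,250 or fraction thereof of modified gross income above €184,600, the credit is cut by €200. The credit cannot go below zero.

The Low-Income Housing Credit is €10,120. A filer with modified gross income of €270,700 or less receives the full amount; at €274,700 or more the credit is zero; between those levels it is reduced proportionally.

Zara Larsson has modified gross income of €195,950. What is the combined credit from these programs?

Disability Support Credit: income exceeds €150,900 by €45,050, which is 19 full-or-partial €2,500 increments; reduction = 19 × €20 = €380, leaving €20.
First-Time Homebuyer Credit: income exceeds €184,600 by €11,350, which is 10 full-or-partial €1,250 increments; reduction = 10 × €200 = €2,000, leaving €719.
Low-Income Housing Credit: €195,950 is at or below the €270,700 threshold, so the full €10,120 applies.
Total: €20 + €719 + €10,120 = €10,859.

€10,859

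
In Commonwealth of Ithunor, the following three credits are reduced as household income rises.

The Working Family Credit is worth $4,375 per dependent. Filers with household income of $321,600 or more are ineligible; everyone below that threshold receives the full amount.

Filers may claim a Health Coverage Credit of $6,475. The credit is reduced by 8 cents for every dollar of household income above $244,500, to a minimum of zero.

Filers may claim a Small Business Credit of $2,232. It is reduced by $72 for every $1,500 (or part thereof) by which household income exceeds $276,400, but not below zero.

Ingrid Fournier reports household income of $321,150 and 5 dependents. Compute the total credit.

Working Family Credit: base = 5 × $4,375 = $21,875. $321,150 is below the $321,600 cutoff, so the full $21,875 applies.
Health Coverage Credit: 8% of the $76,650 excess over $244,500 is $6,132; credit = $6,475 − $6,132 = $343.
Small Business Credit: income exceeds $276,400 by $44,750, which is 30 full-or-partial $1,500 increments; reduction = 30 × $72 = $2,160, leaving $72.
Total: $21,875 + $343 + $72 = $22,290.

$22,290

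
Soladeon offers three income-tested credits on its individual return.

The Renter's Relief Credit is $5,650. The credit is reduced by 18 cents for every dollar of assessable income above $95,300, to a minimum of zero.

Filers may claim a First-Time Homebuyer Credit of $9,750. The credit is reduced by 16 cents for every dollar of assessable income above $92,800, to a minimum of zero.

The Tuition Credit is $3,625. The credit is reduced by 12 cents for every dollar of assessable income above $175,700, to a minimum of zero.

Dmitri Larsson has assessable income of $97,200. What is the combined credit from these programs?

Renter's Relief Credit: 18% of the $1,900 excess over $95,300 is $342; credit = $5,650 − $342 = $5,308.
First-Time Homebuyer Credit: 16% of the $4,400 excess over $92,800 is $704; credit = $9,750 − $704 = $9,046.
Tuition Credit: $97,200 is at or below the $175,700 threshold, so the full $3,625 applies.
Total: $5,308 + $9,046 + $3,625 = $17,979.

$17,979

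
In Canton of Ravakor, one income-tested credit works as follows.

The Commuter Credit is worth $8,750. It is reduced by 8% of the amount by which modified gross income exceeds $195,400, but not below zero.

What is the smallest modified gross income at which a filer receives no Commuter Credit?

The credit falls by 8% of each dollar above $195,400, so it reaches zero when the excess is $8,750 / 8% = $109,375: income = $195,400 + $109,375 = $304,775.

$304,775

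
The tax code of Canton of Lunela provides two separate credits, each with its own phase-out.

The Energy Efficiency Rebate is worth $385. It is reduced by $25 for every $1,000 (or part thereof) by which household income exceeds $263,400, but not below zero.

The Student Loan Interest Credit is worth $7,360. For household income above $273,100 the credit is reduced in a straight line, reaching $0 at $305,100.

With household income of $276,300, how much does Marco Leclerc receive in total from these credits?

$6,684

Energy Efficiency Rebate: income exceeds $263,400 by $12,900, which is 13 full-or-partial $1,000 increments; reduction = 13 × $25 = $325, leaving $60.
Student Loan Interest Credit: $276,300 is $3,200 into a $32,000 phase-out range, leaving 28,800/32,000 of the credit: $7,360 × 28,800/32,000 = $6,624.
Total: $60 + $6,624 = $6,684.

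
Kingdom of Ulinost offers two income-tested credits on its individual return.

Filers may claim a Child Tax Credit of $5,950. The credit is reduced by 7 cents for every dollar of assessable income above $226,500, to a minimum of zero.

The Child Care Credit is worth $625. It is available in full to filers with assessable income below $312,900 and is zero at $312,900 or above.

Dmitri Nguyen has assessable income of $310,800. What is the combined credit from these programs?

Child Tax Credit: 7% of the $84,300 excess over $226,500 is $5,901; credit = $5,950 − $5,901 = $49.
Child Care Credit: $310,800 is below the $312,900 cutoff, so the full $625 applies.
Total: $49 + $625 = $674.

$674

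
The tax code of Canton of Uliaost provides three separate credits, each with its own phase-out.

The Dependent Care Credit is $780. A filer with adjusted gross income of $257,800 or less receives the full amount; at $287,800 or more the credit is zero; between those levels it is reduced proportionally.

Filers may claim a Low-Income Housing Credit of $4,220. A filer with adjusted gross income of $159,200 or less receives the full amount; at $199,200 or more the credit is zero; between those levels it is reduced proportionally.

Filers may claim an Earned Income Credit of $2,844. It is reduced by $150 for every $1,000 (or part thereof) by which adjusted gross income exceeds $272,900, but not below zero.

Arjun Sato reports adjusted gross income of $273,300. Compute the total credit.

Dependent Care Credit: $273,300 is $15,500 into a $30,000 phase-out range, leaving 14,500/30,000 of the credit: $780 × 14,500/30,000 = $377.
Low-Income Housing Credit: $273,300 is at or above $199,200, so the credit is $0.
Earned Income Credit: income exceeds $272,900 by $400, which is 1 full-or-partial $1,000 increment; reduction = 1 × $150 = $150, leaving $2,694.
Total: $377 + $0 + $2,694 = $3,071.

$3,071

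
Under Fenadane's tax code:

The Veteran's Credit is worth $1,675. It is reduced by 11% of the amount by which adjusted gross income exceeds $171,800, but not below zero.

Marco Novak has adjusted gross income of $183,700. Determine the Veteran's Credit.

Veteran's Credit: 11% of the $11,900 excess over $171,800 is $1,309; credit = $1,675 − $1,309 = $366.

$366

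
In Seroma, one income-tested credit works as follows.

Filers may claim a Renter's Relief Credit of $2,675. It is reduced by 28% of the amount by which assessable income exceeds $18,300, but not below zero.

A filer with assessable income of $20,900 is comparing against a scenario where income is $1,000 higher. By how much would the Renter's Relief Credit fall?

$280

At $20,900 — 28% of the $2,600 excess over $18,300 is $728; credit = $2,675 − $728 = $1,947.
At $21,900 — 28% of the $3,600 excess over $18,300 is $1,008; credit = $2,675 − $1,008 = $1,667.
Lost: $1,947 − $1,667 = $280.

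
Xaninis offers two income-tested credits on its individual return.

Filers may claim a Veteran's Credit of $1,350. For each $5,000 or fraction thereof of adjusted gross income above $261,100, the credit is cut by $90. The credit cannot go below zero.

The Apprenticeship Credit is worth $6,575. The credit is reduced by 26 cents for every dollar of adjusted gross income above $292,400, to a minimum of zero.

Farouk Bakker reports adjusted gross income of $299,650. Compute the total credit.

Veteran's Credit: income exceeds $261,100 by $38,550, which is 8 full-or-partial $5,000 increments; reduction = 8 × $90 = $720, leaving $630.
Apprenticeship Credit: 26% of the $7,250 excess over $292,400 is $1,885; credit = $6,575 − $1,885 = $4,690.
Total: $630 + $4,690 = $5,320.

$5,320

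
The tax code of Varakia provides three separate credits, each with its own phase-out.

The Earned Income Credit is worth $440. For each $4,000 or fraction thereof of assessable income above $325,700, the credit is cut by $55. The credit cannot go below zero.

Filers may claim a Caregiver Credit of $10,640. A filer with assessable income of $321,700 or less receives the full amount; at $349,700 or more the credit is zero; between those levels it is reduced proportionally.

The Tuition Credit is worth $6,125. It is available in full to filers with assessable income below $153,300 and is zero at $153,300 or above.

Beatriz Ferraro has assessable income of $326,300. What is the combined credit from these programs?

$9,277

Earned Income Credit: income exceeds $325,700 by $600, which is 1 full-or-partial $4,000 increment; reduction = 1 × $55 = $55, leaving $385.
Caregiver Credit: $326,300 is $4,600 into a $28,000 phase-out range, leaving 23,400/28,000 of the credit: $10,640 × 23,400/28,000 = $8,892.
Tuition Credit: $326,300 meets or exceeds the $153,300 cutoff, so the credit is $0.
Total: $385 + $8,892 + $0 = $9,277.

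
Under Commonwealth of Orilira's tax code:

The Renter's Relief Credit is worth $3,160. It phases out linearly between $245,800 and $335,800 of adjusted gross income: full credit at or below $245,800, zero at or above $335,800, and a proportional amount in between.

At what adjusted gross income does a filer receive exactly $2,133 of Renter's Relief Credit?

$2,133 is 2,133/3,160 of the full $3,160, so 1,027/3,160 of the $90,000 range has been used: income = $245,800 + $90,000 × 1,027/3,160 = $275,050.

$275,050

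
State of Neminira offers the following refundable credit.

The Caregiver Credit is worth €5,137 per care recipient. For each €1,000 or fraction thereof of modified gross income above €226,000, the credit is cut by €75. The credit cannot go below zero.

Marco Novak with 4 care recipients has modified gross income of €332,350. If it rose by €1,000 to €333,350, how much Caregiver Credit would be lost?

At €332,350 — base = 4 × €5,137 = €20,548. income exceeds €226,000 by €106,350, which is 107 full-or-partial €1,000 increments; reduction = 107 × €75 = €8,025, leaving €12,523.
At €333,350 — base = 4 × €5,137 = €20,548. income exceeds €226,000 by €107,350, which is 108 full-or-partial €1,000 increments; reduction = 108 × €75 = €8,100, leaving €12,448.
Lost: €12,523 − €12,448 = €75.

€75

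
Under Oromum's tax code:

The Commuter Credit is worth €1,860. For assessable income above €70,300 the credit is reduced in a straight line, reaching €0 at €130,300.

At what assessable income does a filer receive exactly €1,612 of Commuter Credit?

€1,612 is 1,612/1,860 of the full €1,860, so 248/1,860 of the €60,000 range has been used: income = €70,300 + €60,000 × 248/1,860 = €78,300.

€78,300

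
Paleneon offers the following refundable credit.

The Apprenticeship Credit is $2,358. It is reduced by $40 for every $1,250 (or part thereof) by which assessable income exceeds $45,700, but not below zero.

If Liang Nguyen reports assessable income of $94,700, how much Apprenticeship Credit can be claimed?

Apprenticeship Credit: income exceeds $45,700 by $49,000, which is 40 full-or-partial $1,250 increments; reduction = 40 × $40 = $1,600, leaving $758.

$758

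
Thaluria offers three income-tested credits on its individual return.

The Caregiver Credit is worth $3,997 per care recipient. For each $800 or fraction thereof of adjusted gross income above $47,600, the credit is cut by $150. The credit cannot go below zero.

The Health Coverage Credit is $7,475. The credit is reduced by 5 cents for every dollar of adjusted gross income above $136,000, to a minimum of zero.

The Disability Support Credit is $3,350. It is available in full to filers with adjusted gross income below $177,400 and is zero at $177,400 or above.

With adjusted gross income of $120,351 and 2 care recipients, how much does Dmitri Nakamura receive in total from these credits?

Caregiver Credit: base = 2 × $3,997 = $7,994. income exceeds $47,600 by $72,751 → 91 increments × $150 = $13,650 ≥ base, so the credit is $0.
Health Coverage Credit: $120,351 is at or below the $136,000 threshold, so the full $7,475 applies.
Disability Support Credit: $120,351 is below the $177,400 cutoff, so the full $3,350 applies.
Total: $0 + $7,475 + $3,350 = $10,825.

$10,825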